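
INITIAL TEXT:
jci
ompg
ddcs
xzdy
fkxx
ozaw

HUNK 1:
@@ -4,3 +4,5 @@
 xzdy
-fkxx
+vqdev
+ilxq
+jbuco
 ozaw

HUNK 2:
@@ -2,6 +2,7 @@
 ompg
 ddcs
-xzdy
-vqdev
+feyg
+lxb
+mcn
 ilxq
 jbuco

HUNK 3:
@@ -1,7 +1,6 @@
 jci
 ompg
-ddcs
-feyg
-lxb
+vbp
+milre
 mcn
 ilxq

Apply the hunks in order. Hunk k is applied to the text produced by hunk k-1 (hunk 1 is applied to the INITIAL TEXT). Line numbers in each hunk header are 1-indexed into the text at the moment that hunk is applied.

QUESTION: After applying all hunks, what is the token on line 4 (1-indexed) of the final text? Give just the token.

Answer: milre

Derivation:
Hunk 1: at line 4 remove [fkxx] add [vqdev,ilxq,jbuco] -> 8 lines: jci ompg ddcs xzdy vqdev ilxq jbuco ozaw
Hunk 2: at line 2 remove [xzdy,vqdev] add [feyg,lxb,mcn] -> 9 lines: jci ompg ddcs feyg lxb mcn ilxq jbuco ozaw
Hunk 3: at line 1 remove [ddcs,feyg,lxb] add [vbp,milre] -> 8 lines: jci ompg vbp milre mcn ilxq jbuco ozaw
Final line 4: milre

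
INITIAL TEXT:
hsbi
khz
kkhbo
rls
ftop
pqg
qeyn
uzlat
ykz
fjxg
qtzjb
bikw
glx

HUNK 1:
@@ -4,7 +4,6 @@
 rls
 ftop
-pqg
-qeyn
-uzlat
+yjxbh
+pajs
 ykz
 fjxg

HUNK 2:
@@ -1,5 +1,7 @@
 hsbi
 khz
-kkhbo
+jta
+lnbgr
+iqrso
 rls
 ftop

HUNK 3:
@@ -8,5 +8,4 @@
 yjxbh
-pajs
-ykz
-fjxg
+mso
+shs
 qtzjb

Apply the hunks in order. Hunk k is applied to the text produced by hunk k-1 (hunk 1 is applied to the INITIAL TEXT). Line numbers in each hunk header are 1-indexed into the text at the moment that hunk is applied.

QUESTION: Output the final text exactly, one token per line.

Answer: hsbi
khz
jta
lnbgr
iqrso
rls
ftop
yjxbh
mso
shs
qtzjb
bikw
glx

Derivation:
Hunk 1: at line 4 remove [pqg,qeyn,uzlat] add [yjxbh,pajs] -> 12 lines: hsbi khz kkhbo rls ftop yjxbh pajs ykz fjxg qtzjb bikw glx
Hunk 2: at line 1 remove [kkhbo] add [jta,lnbgr,iqrso] -> 14 lines: hsbi khz jta lnbgr iqrso rls ftop yjxbh pajs ykz fjxg qtzjb bikw glx
Hunk 3: at line 8 remove [pajs,ykz,fjxg] add [mso,shs] -> 13 lines: hsbi khz jta lnbgr iqrso rls ftop yjxbh mso shs qtzjb bikw glx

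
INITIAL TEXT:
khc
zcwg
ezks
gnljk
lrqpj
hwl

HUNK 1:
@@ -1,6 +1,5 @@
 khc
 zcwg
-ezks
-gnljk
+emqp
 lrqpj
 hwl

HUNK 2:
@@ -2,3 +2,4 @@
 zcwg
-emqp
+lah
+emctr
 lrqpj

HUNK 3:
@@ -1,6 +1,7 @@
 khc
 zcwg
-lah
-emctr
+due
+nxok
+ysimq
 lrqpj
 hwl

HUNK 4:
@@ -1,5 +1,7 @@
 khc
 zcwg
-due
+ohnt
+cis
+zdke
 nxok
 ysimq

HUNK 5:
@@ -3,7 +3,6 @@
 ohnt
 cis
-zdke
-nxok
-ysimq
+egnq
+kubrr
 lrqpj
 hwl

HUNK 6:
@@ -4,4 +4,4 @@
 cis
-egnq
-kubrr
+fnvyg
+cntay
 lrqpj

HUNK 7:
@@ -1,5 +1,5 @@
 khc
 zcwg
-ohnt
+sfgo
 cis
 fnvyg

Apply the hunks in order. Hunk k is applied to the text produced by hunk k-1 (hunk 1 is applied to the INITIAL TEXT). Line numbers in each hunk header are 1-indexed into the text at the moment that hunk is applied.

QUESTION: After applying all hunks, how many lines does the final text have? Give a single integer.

Hunk 1: at line 1 remove [ezks,gnljk] add [emqp] -> 5 lines: khc zcwg emqp lrqpj hwl
Hunk 2: at line 2 remove [emqp] add [lah,emctr] -> 6 lines: khc zcwg lah emctr lrqpj hwl
Hunk 3: at line 1 remove [lah,emctr] add [due,nxok,ysimq] -> 7 lines: khc zcwg due nxok ysimq lrqpj hwl
Hunk 4: at line 1 remove [due] add [ohnt,cis,zdke] -> 9 lines: khc zcwg ohnt cis zdke nxok ysimq lrqpj hwl
Hunk 5: at line 3 remove [zdke,nxok,ysimq] add [egnq,kubrr] -> 8 lines: khc zcwg ohnt cis egnq kubrr lrqpj hwl
Hunk 6: at line 4 remove [egnq,kubrr] add [fnvyg,cntay] -> 8 lines: khc zcwg ohnt cis fnvyg cntay lrqpj hwl
Hunk 7: at line 1 remove [ohnt] add [sfgo] -> 8 lines: khc zcwg sfgo cis fnvyg cntay lrqpj hwl
Final line count: 8

Answer: 8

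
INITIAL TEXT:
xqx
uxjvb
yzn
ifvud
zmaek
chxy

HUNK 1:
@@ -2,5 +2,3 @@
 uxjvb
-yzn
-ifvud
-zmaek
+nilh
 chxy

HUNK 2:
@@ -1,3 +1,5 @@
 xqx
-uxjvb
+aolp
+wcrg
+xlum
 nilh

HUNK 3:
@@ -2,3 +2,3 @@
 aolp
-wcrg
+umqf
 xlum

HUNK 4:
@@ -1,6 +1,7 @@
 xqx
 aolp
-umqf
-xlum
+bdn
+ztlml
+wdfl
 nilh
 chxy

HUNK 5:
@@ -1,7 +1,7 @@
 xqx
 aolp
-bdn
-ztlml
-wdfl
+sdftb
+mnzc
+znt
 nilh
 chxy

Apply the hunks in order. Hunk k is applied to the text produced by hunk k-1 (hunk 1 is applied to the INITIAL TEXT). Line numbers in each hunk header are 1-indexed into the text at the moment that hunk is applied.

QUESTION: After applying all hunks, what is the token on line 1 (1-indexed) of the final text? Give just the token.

Answer: xqx

Derivation:
Hunk 1: at line 2 remove [yzn,ifvud,zmaek] add [nilh] -> 4 lines: xqx uxjvb nilh chxy
Hunk 2: at line 1 remove [uxjvb] add [aolp,wcrg,xlum] -> 6 lines: xqx aolp wcrg xlum nilh chxy
Hunk 3: at line 2 remove [wcrg] add [umqf] -> 6 lines: xqx aolp umqf xlum nilh chxy
Hunk 4: at line 1 remove [umqf,xlum] add [bdn,ztlml,wdfl] -> 7 lines: xqx aolp bdn ztlml wdfl nilh chxy
Hunk 5: at line 1 remove [bdn,ztlml,wdfl] add [sdftb,mnzc,znt] -> 7 lines: xqx aolp sdftb mnzc znt nilh chxy
Final line 1: xqx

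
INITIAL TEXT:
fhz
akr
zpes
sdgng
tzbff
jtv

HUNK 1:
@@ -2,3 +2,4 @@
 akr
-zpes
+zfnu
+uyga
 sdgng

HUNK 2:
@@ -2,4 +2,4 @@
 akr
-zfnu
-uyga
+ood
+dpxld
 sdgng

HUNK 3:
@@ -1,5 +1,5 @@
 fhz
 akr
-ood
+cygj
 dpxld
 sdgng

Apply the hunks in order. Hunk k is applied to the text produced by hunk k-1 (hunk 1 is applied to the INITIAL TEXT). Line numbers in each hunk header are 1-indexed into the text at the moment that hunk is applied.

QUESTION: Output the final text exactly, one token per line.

Hunk 1: at line 2 remove [zpes] add [zfnu,uyga] -> 7 lines: fhz akr zfnu uyga sdgng tzbff jtv
Hunk 2: at line 2 remove [zfnu,uyga] add [ood,dpxld] -> 7 lines: fhz akr ood dpxld sdgng tzbff jtv
Hunk 3: at line 1 remove [ood] add [cygj] -> 7 lines: fhz akr cygj dpxld sdgng tzbff jtv

Answer: fhz
akr
cygj
dpxld
sdgng
tzbff
jtv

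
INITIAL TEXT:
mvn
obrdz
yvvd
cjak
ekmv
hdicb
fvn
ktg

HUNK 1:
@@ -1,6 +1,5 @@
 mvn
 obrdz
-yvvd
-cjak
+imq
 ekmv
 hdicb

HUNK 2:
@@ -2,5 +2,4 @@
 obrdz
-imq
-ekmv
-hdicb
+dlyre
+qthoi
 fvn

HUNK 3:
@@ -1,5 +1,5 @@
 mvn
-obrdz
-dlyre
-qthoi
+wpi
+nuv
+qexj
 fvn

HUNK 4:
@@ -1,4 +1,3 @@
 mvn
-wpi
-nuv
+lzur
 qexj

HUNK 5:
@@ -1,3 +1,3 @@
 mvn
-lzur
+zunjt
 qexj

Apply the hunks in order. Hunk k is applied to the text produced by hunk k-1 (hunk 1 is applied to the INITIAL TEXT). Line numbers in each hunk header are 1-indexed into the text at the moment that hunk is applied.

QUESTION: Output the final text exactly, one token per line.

Answer: mvn
zunjt
qexj
fvn
ktg

Derivation:
Hunk 1: at line 1 remove [yvvd,cjak] add [imq] -> 7 lines: mvn obrdz imq ekmv hdicb fvn ktg
Hunk 2: at line 2 remove [imq,ekmv,hdicb] add [dlyre,qthoi] -> 6 lines: mvn obrdz dlyre qthoi fvn ktg
Hunk 3: at line 1 remove [obrdz,dlyre,qthoi] add [wpi,nuv,qexj] -> 6 lines: mvn wpi nuv qexj fvn ktg
Hunk 4: at line 1 remove [wpi,nuv] add [lzur] -> 5 lines: mvn lzur qexj fvn ktg
Hunk 5: at line 1 remove [lzur] add [zunjt] -> 5 lines: mvn zunjt qexj fvn ktg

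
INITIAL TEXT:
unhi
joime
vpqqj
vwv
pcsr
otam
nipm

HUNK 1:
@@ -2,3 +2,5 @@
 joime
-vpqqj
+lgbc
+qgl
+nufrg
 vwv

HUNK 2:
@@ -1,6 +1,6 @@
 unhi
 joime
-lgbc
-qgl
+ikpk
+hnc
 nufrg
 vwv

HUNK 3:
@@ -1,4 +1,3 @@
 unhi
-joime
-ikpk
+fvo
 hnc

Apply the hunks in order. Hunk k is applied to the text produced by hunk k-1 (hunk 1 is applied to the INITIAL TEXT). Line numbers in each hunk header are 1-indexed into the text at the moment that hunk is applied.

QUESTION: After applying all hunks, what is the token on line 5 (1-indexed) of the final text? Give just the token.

Hunk 1: at line 2 remove [vpqqj] add [lgbc,qgl,nufrg] -> 9 lines: unhi joime lgbc qgl nufrg vwv pcsr otam nipm
Hunk 2: at line 1 remove [lgbc,qgl] add [ikpk,hnc] -> 9 lines: unhi joime ikpk hnc nufrg vwv pcsr otam nipm
Hunk 3: at line 1 remove [joime,ikpk] add [fvo] -> 8 lines: unhi fvo hnc nufrg vwv pcsr otam nipm
Final line 5: vwv

Answer: vwv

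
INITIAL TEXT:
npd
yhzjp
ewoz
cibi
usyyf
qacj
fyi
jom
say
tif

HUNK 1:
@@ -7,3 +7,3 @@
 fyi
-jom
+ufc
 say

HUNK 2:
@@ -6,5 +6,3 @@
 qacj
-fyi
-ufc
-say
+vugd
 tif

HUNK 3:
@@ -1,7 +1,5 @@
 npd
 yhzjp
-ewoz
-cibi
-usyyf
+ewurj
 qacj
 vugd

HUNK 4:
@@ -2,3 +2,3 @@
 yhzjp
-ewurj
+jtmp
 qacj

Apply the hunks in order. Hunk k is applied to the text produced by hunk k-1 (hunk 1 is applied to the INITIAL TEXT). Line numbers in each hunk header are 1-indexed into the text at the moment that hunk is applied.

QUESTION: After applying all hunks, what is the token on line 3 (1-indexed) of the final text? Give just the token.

Hunk 1: at line 7 remove [jom] add [ufc] -> 10 lines: npd yhzjp ewoz cibi usyyf qacj fyi ufc say tif
Hunk 2: at line 6 remove [fyi,ufc,say] add [vugd] -> 8 lines: npd yhzjp ewoz cibi usyyf qacj vugd tif
Hunk 3: at line 1 remove [ewoz,cibi,usyyf] add [ewurj] -> 6 lines: npd yhzjp ewurj qacj vugd tif
Hunk 4: at line 2 remove [ewurj] add [jtmp] -> 6 lines: npd yhzjp jtmp qacj vugd tif
Final line 3: jtmp

Answer: jtmp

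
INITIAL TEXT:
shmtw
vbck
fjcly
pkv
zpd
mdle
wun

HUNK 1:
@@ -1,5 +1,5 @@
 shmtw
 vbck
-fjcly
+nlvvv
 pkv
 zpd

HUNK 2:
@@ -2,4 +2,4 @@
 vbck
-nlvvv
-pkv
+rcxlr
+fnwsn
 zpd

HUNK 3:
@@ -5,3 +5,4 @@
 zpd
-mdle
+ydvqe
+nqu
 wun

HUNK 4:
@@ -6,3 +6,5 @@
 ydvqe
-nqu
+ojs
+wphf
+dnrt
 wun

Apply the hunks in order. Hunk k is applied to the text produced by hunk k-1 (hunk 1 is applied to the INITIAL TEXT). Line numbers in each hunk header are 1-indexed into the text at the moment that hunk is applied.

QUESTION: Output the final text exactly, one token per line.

Answer: shmtw
vbck
rcxlr
fnwsn
zpd
ydvqe
ojs
wphf
dnrt
wun

Derivation:
Hunk 1: at line 1 remove [fjcly] add [nlvvv] -> 7 lines: shmtw vbck nlvvv pkv zpd mdle wun
Hunk 2: at line 2 remove [nlvvv,pkv] add [rcxlr,fnwsn] -> 7 lines: shmtw vbck rcxlr fnwsn zpd mdle wun
Hunk 3: at line 5 remove [mdle] add [ydvqe,nqu] -> 8 lines: shmtw vbck rcxlr fnwsn zpd ydvqe nqu wun
Hunk 4: at line 6 remove [nqu] add [ojs,wphf,dnrt] -> 10 lines: shmtw vbck rcxlr fnwsn zpd ydvqe ojs wphf dnrt wun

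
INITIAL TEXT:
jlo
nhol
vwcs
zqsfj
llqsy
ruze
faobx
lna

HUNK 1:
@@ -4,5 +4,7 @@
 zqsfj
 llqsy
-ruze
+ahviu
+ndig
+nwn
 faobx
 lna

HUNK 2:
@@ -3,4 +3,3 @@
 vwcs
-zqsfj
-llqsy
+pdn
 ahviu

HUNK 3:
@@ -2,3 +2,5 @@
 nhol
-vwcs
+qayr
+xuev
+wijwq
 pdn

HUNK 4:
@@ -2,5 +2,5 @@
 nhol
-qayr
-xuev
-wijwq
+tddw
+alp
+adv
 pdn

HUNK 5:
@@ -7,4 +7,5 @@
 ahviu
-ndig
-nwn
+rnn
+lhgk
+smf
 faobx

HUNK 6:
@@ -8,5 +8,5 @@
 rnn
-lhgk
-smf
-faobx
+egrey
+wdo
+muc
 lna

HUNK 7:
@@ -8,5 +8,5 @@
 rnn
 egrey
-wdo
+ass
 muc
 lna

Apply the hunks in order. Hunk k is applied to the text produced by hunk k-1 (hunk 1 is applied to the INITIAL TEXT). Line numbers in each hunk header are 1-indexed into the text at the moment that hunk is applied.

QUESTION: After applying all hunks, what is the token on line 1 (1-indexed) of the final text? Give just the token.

Answer: jlo

Derivation:
Hunk 1: at line 4 remove [ruze] add [ahviu,ndig,nwn] -> 10 lines: jlo nhol vwcs zqsfj llqsy ahviu ndig nwn faobx lna
Hunk 2: at line 3 remove [zqsfj,llqsy] add [pdn] -> 9 lines: jlo nhol vwcs pdn ahviu ndig nwn faobx lna
Hunk 3: at line 2 remove [vwcs] add [qayr,xuev,wijwq] -> 11 lines: jlo nhol qayr xuev wijwq pdn ahviu ndig nwn faobx lna
Hunk 4: at line 2 remove [qayr,xuev,wijwq] add [tddw,alp,adv] -> 11 lines: jlo nhol tddw alp adv pdn ahviu ndig nwn faobx lna
Hunk 5: at line 7 remove [ndig,nwn] add [rnn,lhgk,smf] -> 12 lines: jlo nhol tddw alp adv pdn ahviu rnn lhgk smf faobx lna
Hunk 6: at line 8 remove [lhgk,smf,faobx] add [egrey,wdo,muc] -> 12 lines: jlo nhol tddw alp adv pdn ahviu rnn egrey wdo muc lna
Hunk 7: at line 8 remove [wdo] add [ass] -> 12 lines: jlo nhol tddw alp adv pdn ahviu rnn egrey ass muc lna
Final line 1: jlo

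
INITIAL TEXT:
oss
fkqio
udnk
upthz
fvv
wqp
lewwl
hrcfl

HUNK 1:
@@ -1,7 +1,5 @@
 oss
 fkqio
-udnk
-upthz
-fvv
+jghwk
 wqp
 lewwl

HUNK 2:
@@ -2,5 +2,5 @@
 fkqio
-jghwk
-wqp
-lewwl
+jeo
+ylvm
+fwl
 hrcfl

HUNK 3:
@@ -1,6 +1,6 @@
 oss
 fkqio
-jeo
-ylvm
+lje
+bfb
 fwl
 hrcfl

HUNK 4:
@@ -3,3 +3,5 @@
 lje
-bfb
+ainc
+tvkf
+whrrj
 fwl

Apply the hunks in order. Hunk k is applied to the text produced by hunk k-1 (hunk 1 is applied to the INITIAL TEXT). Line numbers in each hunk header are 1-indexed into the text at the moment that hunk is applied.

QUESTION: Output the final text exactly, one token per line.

Hunk 1: at line 1 remove [udnk,upthz,fvv] add [jghwk] -> 6 lines: oss fkqio jghwk wqp lewwl hrcfl
Hunk 2: at line 2 remove [jghwk,wqp,lewwl] add [jeo,ylvm,fwl] -> 6 lines: oss fkqio jeo ylvm fwl hrcfl
Hunk 3: at line 1 remove [jeo,ylvm] add [lje,bfb] -> 6 lines: oss fkqio lje bfb fwl hrcfl
Hunk 4: at line 3 remove [bfb] add [ainc,tvkf,whrrj] -> 8 lines: oss fkqio lje ainc tvkf whrrj fwl hrcfl

Answer: oss
fkqio
lje
ainc
tvkf
whrrj
fwl
hrcfl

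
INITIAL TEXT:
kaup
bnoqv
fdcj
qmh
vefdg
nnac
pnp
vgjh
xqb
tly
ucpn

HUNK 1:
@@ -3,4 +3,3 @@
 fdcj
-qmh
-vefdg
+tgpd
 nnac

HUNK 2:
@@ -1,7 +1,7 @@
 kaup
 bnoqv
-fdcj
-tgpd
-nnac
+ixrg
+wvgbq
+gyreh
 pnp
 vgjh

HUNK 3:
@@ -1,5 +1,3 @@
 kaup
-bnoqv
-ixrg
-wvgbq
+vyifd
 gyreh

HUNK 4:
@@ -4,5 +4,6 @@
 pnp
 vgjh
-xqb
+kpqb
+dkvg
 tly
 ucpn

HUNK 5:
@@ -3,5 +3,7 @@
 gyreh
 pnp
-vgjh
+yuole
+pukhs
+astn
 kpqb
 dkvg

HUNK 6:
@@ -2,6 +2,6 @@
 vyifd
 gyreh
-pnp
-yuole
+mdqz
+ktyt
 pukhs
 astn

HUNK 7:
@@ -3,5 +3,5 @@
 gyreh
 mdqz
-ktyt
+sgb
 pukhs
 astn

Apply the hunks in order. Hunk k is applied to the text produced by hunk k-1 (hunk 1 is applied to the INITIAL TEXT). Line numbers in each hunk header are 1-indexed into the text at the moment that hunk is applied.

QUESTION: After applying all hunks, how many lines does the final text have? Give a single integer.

Answer: 11

Derivation:
Hunk 1: at line 3 remove [qmh,vefdg] add [tgpd] -> 10 lines: kaup bnoqv fdcj tgpd nnac pnp vgjh xqb tly ucpn
Hunk 2: at line 1 remove [fdcj,tgpd,nnac] add [ixrg,wvgbq,gyreh] -> 10 lines: kaup bnoqv ixrg wvgbq gyreh pnp vgjh xqb tly ucpn
Hunk 3: at line 1 remove [bnoqv,ixrg,wvgbq] add [vyifd] -> 8 lines: kaup vyifd gyreh pnp vgjh xqb tly ucpn
Hunk 4: at line 4 remove [xqb] add [kpqb,dkvg] -> 9 lines: kaup vyifd gyreh pnp vgjh kpqb dkvg tly ucpn
Hunk 5: at line 3 remove [vgjh] add [yuole,pukhs,astn] -> 11 lines: kaup vyifd gyreh pnp yuole pukhs astn kpqb dkvg tly ucpn
Hunk 6: at line 2 remove [pnp,yuole] add [mdqz,ktyt] -> 11 lines: kaup vyifd gyreh mdqz ktyt pukhs astn kpqb dkvg tly ucpn
Hunk 7: at line 3 remove [ktyt] add [sgb] -> 11 lines: kaup vyifd gyreh mdqz sgb pukhs astn kpqb dkvg tly ucpn
Final line count: 11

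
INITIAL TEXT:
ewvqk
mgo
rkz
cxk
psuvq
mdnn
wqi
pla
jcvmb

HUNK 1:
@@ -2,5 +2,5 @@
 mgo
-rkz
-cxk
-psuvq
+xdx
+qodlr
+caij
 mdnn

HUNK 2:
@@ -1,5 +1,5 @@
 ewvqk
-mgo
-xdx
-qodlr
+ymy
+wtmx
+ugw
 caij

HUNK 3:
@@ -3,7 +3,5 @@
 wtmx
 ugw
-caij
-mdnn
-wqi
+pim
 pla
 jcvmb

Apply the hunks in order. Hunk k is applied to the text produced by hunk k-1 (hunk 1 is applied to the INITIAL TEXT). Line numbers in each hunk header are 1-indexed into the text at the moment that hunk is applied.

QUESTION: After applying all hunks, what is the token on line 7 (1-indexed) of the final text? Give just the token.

Hunk 1: at line 2 remove [rkz,cxk,psuvq] add [xdx,qodlr,caij] -> 9 lines: ewvqk mgo xdx qodlr caij mdnn wqi pla jcvmb
Hunk 2: at line 1 remove [mgo,xdx,qodlr] add [ymy,wtmx,ugw] -> 9 lines: ewvqk ymy wtmx ugw caij mdnn wqi pla jcvmb
Hunk 3: at line 3 remove [caij,mdnn,wqi] add [pim] -> 7 lines: ewvqk ymy wtmx ugw pim pla jcvmb
Final line 7: jcvmb

Answer: jcvmb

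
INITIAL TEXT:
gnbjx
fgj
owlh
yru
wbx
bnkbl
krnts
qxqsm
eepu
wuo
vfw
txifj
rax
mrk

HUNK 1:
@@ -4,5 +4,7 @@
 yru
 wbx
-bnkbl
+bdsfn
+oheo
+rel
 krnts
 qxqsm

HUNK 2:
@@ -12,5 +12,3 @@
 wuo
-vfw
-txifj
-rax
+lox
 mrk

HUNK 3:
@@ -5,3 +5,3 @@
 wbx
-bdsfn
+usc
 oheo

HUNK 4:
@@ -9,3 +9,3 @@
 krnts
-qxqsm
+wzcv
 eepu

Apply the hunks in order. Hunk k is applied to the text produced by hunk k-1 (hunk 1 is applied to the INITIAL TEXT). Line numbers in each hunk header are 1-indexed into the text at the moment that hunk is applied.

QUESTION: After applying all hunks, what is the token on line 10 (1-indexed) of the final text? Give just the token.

Hunk 1: at line 4 remove [bnkbl] add [bdsfn,oheo,rel] -> 16 lines: gnbjx fgj owlh yru wbx bdsfn oheo rel krnts qxqsm eepu wuo vfw txifj rax mrk
Hunk 2: at line 12 remove [vfw,txifj,rax] add [lox] -> 14 lines: gnbjx fgj owlh yru wbx bdsfn oheo rel krnts qxqsm eepu wuo lox mrk
Hunk 3: at line 5 remove [bdsfn] add [usc] -> 14 lines: gnbjx fgj owlh yru wbx usc oheo rel krnts qxqsm eepu wuo lox mrk
Hunk 4: at line 9 remove [qxqsm] add [wzcv] -> 14 lines: gnbjx fgj owlh yru wbx usc oheo rel krnts wzcv eepu wuo lox mrk
Final line 10: wzcv

Answer: wzcv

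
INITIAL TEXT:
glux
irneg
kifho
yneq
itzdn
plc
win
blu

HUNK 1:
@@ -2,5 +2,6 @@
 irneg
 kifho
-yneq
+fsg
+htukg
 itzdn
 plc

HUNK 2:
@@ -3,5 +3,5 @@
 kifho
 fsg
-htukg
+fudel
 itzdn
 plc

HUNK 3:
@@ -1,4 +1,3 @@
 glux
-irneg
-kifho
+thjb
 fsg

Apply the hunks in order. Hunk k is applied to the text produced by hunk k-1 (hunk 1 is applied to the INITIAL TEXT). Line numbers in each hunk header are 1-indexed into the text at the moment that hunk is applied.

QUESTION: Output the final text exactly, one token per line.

Answer: glux
thjb
fsg
fudel
itzdn
plc
win
blu

Derivation:
Hunk 1: at line 2 remove [yneq] add [fsg,htukg] -> 9 lines: glux irneg kifho fsg htukg itzdn plc win blu
Hunk 2: at line 3 remove [htukg] add [fudel] -> 9 lines: glux irneg kifho fsg fudel itzdn plc win blu
Hunk 3: at line 1 remove [irneg,kifho] add [thjb] -> 8 lines: glux thjb fsg fudel itzdn plc win blu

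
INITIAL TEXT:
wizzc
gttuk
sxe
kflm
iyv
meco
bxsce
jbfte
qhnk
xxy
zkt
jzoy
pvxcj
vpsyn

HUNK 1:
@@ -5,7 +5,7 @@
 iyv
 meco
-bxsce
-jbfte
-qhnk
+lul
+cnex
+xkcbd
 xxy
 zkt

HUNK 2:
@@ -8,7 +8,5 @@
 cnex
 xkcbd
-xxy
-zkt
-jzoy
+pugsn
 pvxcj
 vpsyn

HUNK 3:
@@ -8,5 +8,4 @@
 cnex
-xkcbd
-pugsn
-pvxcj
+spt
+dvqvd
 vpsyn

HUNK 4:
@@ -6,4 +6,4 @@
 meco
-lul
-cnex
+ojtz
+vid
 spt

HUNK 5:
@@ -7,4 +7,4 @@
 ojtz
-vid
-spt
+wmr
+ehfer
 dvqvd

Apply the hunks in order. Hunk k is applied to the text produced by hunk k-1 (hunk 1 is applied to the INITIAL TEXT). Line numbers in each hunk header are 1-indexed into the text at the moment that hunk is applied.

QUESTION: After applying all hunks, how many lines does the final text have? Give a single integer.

Answer: 11

Derivation:
Hunk 1: at line 5 remove [bxsce,jbfte,qhnk] add [lul,cnex,xkcbd] -> 14 lines: wizzc gttuk sxe kflm iyv meco lul cnex xkcbd xxy zkt jzoy pvxcj vpsyn
Hunk 2: at line 8 remove [xxy,zkt,jzoy] add [pugsn] -> 12 lines: wizzc gttuk sxe kflm iyv meco lul cnex xkcbd pugsn pvxcj vpsyn
Hunk 3: at line 8 remove [xkcbd,pugsn,pvxcj] add [spt,dvqvd] -> 11 lines: wizzc gttuk sxe kflm iyv meco lul cnex spt dvqvd vpsyn
Hunk 4: at line 6 remove [lul,cnex] add [ojtz,vid] -> 11 lines: wizzc gttuk sxe kflm iyv meco ojtz vid spt dvqvd vpsyn
Hunk 5: at line 7 remove [vid,spt] add [wmr,ehfer] -> 11 lines: wizzc gttuk sxe kflm iyv meco ojtz wmr ehfer dvqvd vpsyn
Final line count: 11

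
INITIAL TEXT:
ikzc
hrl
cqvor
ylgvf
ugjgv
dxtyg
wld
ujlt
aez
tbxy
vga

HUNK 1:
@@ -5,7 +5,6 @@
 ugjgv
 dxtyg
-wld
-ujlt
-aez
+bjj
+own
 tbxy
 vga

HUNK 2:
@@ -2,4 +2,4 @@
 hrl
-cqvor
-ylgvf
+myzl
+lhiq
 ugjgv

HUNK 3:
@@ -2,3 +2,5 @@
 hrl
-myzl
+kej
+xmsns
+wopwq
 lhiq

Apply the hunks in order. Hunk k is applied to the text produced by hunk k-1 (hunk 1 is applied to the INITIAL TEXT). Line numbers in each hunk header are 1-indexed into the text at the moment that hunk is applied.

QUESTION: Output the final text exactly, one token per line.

Answer: ikzc
hrl
kej
xmsns
wopwq
lhiq
ugjgv
dxtyg
bjj
own
tbxy
vga

Derivation:
Hunk 1: at line 5 remove [wld,ujlt,aez] add [bjj,own] -> 10 lines: ikzc hrl cqvor ylgvf ugjgv dxtyg bjj own tbxy vga
Hunk 2: at line 2 remove [cqvor,ylgvf] add [myzl,lhiq] -> 10 lines: ikzc hrl myzl lhiq ugjgv dxtyg bjj own tbxy vga
Hunk 3: at line 2 remove [myzl] add [kej,xmsns,wopwq] -> 12 lines: ikzc hrl kej xmsns wopwq lhiq ugjgv dxtyg bjj own tbxy vga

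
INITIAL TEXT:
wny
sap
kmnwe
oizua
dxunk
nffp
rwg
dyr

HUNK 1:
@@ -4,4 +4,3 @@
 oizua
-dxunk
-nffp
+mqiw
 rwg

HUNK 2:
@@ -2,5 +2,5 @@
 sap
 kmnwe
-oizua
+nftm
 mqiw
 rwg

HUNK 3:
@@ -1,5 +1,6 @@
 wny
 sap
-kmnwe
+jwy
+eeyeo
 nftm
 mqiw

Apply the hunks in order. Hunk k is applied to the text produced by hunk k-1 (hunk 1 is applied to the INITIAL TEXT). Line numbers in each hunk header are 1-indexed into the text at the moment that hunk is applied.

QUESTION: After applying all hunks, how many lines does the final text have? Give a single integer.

Answer: 8

Derivation:
Hunk 1: at line 4 remove [dxunk,nffp] add [mqiw] -> 7 lines: wny sap kmnwe oizua mqiw rwg dyr
Hunk 2: at line 2 remove [oizua] add [nftm] -> 7 lines: wny sap kmnwe nftm mqiw rwg dyr
Hunk 3: at line 1 remove [kmnwe] add [jwy,eeyeo] -> 8 lines: wny sap jwy eeyeo nftm mqiw rwg dyr
Final line count: 8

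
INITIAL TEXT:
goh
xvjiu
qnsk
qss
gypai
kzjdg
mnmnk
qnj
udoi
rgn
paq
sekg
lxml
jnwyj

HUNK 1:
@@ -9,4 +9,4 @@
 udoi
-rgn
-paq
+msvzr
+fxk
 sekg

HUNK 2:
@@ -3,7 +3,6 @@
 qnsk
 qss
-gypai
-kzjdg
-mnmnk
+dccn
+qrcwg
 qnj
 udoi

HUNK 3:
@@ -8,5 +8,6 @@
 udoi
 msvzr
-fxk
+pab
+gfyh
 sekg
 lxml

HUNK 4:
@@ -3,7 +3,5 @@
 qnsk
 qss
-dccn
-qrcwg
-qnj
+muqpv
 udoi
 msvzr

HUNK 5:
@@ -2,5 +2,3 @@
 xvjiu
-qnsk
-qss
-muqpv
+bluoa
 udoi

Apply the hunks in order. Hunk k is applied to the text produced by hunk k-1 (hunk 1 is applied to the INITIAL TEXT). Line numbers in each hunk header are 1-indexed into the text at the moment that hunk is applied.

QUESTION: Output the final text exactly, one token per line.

Answer: goh
xvjiu
bluoa
udoi
msvzr
pab
gfyh
sekg
lxml
jnwyj

Derivation:
Hunk 1: at line 9 remove [rgn,paq] add [msvzr,fxk] -> 14 lines: goh xvjiu qnsk qss gypai kzjdg mnmnk qnj udoi msvzr fxk sekg lxml jnwyj
Hunk 2: at line 3 remove [gypai,kzjdg,mnmnk] add [dccn,qrcwg] -> 13 lines: goh xvjiu qnsk qss dccn qrcwg qnj udoi msvzr fxk sekg lxml jnwyj
Hunk 3: at line 8 remove [fxk] add [pab,gfyh] -> 14 lines: goh xvjiu qnsk qss dccn qrcwg qnj udoi msvzr pab gfyh sekg lxml jnwyj
Hunk 4: at line 3 remove [dccn,qrcwg,qnj] add [muqpv] -> 12 lines: goh xvjiu qnsk qss muqpv udoi msvzr pab gfyh sekg lxml jnwyj
Hunk 5: at line 2 remove [qnsk,qss,muqpv] add [bluoa] -> 10 lines: goh xvjiu bluoa udoi msvzr pab gfyh sekg lxml jnwyj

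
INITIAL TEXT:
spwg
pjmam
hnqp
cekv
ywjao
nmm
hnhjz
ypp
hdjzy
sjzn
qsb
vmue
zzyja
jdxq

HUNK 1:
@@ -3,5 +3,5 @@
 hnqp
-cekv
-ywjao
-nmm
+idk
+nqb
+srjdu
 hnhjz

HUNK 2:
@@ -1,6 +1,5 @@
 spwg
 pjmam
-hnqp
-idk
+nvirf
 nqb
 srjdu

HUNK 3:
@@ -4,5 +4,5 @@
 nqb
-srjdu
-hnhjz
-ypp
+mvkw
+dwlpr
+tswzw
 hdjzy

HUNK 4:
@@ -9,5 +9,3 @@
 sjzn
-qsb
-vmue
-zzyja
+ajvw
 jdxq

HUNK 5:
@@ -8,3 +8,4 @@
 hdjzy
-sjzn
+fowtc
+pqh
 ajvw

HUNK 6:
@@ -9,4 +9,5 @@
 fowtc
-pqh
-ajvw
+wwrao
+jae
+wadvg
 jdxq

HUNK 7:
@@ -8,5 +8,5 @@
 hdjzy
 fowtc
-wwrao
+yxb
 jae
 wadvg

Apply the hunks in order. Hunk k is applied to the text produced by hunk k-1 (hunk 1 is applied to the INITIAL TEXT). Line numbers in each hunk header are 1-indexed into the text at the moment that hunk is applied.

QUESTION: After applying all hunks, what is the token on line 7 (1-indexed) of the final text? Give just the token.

Hunk 1: at line 3 remove [cekv,ywjao,nmm] add [idk,nqb,srjdu] -> 14 lines: spwg pjmam hnqp idk nqb srjdu hnhjz ypp hdjzy sjzn qsb vmue zzyja jdxq
Hunk 2: at line 1 remove [hnqp,idk] add [nvirf] -> 13 lines: spwg pjmam nvirf nqb srjdu hnhjz ypp hdjzy sjzn qsb vmue zzyja jdxq
Hunk 3: at line 4 remove [srjdu,hnhjz,ypp] add [mvkw,dwlpr,tswzw] -> 13 lines: spwg pjmam nvirf nqb mvkw dwlpr tswzw hdjzy sjzn qsb vmue zzyja jdxq
Hunk 4: at line 9 remove [qsb,vmue,zzyja] add [ajvw] -> 11 lines: spwg pjmam nvirf nqb mvkw dwlpr tswzw hdjzy sjzn ajvw jdxq
Hunk 5: at line 8 remove [sjzn] add [fowtc,pqh] -> 12 lines: spwg pjmam nvirf nqb mvkw dwlpr tswzw hdjzy fowtc pqh ajvw jdxq
Hunk 6: at line 9 remove [pqh,ajvw] add [wwrao,jae,wadvg] -> 13 lines: spwg pjmam nvirf nqb mvkw dwlpr tswzw hdjzy fowtc wwrao jae wadvg jdxq
Hunk 7: at line 8 remove [wwrao] add [yxb] -> 13 lines: spwg pjmam nvirf nqb mvkw dwlpr tswzw hdjzy fowtc yxb jae wadvg jdxq
Final line 7: tswzw

Answer: tswzw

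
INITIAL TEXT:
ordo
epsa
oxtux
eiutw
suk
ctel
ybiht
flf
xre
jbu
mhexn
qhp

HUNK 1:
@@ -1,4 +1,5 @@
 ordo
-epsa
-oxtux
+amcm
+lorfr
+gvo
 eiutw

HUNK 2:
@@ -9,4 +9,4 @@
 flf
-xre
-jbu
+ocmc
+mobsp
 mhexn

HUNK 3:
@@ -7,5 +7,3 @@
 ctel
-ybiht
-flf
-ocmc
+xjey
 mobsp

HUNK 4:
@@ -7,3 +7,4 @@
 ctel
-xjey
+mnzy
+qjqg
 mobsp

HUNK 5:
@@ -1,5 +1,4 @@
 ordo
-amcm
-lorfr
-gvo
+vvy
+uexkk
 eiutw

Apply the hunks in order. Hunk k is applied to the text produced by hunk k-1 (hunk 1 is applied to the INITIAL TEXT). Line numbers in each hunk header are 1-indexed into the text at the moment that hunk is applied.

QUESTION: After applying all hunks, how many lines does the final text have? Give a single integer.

Hunk 1: at line 1 remove [epsa,oxtux] add [amcm,lorfr,gvo] -> 13 lines: ordo amcm lorfr gvo eiutw suk ctel ybiht flf xre jbu mhexn qhp
Hunk 2: at line 9 remove [xre,jbu] add [ocmc,mobsp] -> 13 lines: ordo amcm lorfr gvo eiutw suk ctel ybiht flf ocmc mobsp mhexn qhp
Hunk 3: at line 7 remove [ybiht,flf,ocmc] add [xjey] -> 11 lines: ordo amcm lorfr gvo eiutw suk ctel xjey mobsp mhexn qhp
Hunk 4: at line 7 remove [xjey] add [mnzy,qjqg] -> 12 lines: ordo amcm lorfr gvo eiutw suk ctel mnzy qjqg mobsp mhexn qhp
Hunk 5: at line 1 remove [amcm,lorfr,gvo] add [vvy,uexkk] -> 11 lines: ordo vvy uexkk eiutw suk ctel mnzy qjqg mobsp mhexn qhp
Final line count: 11

Answer: 11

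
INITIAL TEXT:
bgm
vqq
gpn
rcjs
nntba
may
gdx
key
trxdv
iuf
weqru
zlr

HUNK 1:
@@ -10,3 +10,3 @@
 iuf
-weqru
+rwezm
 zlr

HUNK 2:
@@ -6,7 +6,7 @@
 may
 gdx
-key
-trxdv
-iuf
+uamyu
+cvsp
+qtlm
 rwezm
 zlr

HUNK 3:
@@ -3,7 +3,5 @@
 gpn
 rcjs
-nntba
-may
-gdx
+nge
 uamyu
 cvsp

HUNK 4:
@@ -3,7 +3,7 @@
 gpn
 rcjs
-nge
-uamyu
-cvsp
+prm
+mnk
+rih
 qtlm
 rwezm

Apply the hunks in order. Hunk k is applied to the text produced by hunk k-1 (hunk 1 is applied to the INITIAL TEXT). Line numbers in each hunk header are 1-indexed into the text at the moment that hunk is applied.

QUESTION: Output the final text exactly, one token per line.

Answer: bgm
vqq
gpn
rcjs
prm
mnk
rih
qtlm
rwezm
zlr

Derivation:
Hunk 1: at line 10 remove [weqru] add [rwezm] -> 12 lines: bgm vqq gpn rcjs nntba may gdx key trxdv iuf rwezm zlr
Hunk 2: at line 6 remove [key,trxdv,iuf] add [uamyu,cvsp,qtlm] -> 12 lines: bgm vqq gpn rcjs nntba may gdx uamyu cvsp qtlm rwezm zlr
Hunk 3: at line 3 remove [nntba,may,gdx] add [nge] -> 10 lines: bgm vqq gpn rcjs nge uamyu cvsp qtlm rwezm zlr
Hunk 4: at line 3 remove [nge,uamyu,cvsp] add [prm,mnk,rih] -> 10 lines: bgm vqq gpn rcjs prm mnk rih qtlm rwezm zlr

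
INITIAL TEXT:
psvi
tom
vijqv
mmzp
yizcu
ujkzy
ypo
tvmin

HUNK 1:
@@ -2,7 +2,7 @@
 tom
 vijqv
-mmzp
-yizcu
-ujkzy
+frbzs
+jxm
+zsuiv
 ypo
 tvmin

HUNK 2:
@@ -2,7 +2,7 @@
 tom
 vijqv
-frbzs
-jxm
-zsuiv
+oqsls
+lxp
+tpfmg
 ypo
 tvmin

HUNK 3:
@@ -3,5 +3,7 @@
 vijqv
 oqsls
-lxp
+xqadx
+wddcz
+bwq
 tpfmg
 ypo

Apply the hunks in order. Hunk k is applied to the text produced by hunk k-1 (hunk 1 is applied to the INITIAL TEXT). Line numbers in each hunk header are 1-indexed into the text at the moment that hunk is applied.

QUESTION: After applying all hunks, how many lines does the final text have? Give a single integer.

Hunk 1: at line 2 remove [mmzp,yizcu,ujkzy] add [frbzs,jxm,zsuiv] -> 8 lines: psvi tom vijqv frbzs jxm zsuiv ypo tvmin
Hunk 2: at line 2 remove [frbzs,jxm,zsuiv] add [oqsls,lxp,tpfmg] -> 8 lines: psvi tom vijqv oqsls lxp tpfmg ypo tvmin
Hunk 3: at line 3 remove [lxp] add [xqadx,wddcz,bwq] -> 10 lines: psvi tom vijqv oqsls xqadx wddcz bwq tpfmg ypo tvmin
Final line count: 10

Answer: 10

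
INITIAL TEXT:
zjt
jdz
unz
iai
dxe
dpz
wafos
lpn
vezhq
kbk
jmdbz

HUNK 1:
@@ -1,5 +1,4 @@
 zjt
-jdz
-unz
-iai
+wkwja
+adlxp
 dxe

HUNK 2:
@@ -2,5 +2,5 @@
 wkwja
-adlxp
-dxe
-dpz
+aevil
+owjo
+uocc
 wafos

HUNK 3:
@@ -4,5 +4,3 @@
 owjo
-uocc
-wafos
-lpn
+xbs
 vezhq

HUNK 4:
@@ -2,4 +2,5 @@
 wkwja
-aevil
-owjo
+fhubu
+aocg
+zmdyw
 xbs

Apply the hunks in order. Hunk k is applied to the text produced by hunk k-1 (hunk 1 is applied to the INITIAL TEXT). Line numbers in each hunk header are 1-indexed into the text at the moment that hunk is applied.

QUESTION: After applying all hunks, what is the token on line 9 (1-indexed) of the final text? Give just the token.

Answer: jmdbz

Derivation:
Hunk 1: at line 1 remove [jdz,unz,iai] add [wkwja,adlxp] -> 10 lines: zjt wkwja adlxp dxe dpz wafos lpn vezhq kbk jmdbz
Hunk 2: at line 2 remove [adlxp,dxe,dpz] add [aevil,owjo,uocc] -> 10 lines: zjt wkwja aevil owjo uocc wafos lpn vezhq kbk jmdbz
Hunk 3: at line 4 remove [uocc,wafos,lpn] add [xbs] -> 8 lines: zjt wkwja aevil owjo xbs vezhq kbk jmdbz
Hunk 4: at line 2 remove [aevil,owjo] add [fhubu,aocg,zmdyw] -> 9 lines: zjt wkwja fhubu aocg zmdyw xbs vezhq kbk jmdbz
Final line 9: jmdbz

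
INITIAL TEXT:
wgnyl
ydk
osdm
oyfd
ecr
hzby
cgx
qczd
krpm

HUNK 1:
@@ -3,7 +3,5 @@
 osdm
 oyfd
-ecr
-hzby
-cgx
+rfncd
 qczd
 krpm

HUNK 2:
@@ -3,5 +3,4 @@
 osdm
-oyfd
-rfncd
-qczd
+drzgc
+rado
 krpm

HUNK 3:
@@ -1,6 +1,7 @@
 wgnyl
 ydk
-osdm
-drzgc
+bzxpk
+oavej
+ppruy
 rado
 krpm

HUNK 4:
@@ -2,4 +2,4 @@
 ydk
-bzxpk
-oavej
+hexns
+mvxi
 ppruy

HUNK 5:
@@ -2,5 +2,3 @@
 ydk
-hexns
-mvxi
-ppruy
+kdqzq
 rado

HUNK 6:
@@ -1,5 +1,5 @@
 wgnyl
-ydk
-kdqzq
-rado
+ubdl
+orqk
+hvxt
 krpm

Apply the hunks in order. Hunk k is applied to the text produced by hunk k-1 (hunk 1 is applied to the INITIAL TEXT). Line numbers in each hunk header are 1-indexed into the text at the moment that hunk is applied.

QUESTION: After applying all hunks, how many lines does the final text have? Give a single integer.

Hunk 1: at line 3 remove [ecr,hzby,cgx] add [rfncd] -> 7 lines: wgnyl ydk osdm oyfd rfncd qczd krpm
Hunk 2: at line 3 remove [oyfd,rfncd,qczd] add [drzgc,rado] -> 6 lines: wgnyl ydk osdm drzgc rado krpm
Hunk 3: at line 1 remove [osdm,drzgc] add [bzxpk,oavej,ppruy] -> 7 lines: wgnyl ydk bzxpk oavej ppruy rado krpm
Hunk 4: at line 2 remove [bzxpk,oavej] add [hexns,mvxi] -> 7 lines: wgnyl ydk hexns mvxi ppruy rado krpm
Hunk 5: at line 2 remove [hexns,mvxi,ppruy] add [kdqzq] -> 5 lines: wgnyl ydk kdqzq rado krpm
Hunk 6: at line 1 remove [ydk,kdqzq,rado] add [ubdl,orqk,hvxt] -> 5 lines: wgnyl ubdl orqk hvxt krpm
Final line count: 5

Answer: 5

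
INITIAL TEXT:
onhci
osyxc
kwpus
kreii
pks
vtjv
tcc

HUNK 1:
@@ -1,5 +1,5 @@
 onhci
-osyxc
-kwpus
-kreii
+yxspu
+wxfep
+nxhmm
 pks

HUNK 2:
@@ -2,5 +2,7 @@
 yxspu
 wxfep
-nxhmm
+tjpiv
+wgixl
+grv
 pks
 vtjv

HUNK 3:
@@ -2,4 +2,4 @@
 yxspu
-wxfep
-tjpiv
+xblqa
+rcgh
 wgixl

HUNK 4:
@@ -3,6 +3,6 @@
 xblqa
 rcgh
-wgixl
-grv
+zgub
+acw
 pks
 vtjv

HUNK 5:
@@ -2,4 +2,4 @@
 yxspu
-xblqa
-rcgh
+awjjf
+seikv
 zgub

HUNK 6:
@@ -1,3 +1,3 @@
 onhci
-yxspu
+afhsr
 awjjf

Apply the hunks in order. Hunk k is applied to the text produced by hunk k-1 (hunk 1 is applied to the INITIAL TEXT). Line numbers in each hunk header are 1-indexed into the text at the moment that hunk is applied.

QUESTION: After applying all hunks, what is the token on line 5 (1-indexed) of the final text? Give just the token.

Answer: zgub

Derivation:
Hunk 1: at line 1 remove [osyxc,kwpus,kreii] add [yxspu,wxfep,nxhmm] -> 7 lines: onhci yxspu wxfep nxhmm pks vtjv tcc
Hunk 2: at line 2 remove [nxhmm] add [tjpiv,wgixl,grv] -> 9 lines: onhci yxspu wxfep tjpiv wgixl grv pks vtjv tcc
Hunk 3: at line 2 remove [wxfep,tjpiv] add [xblqa,rcgh] -> 9 lines: onhci yxspu xblqa rcgh wgixl grv pks vtjv tcc
Hunk 4: at line 3 remove [wgixl,grv] add [zgub,acw] -> 9 lines: onhci yxspu xblqa rcgh zgub acw pks vtjv tcc
Hunk 5: at line 2 remove [xblqa,rcgh] add [awjjf,seikv] -> 9 lines: onhci yxspu awjjf seikv zgub acw pks vtjv tcc
Hunk 6: at line 1 remove [yxspu] add [afhsr] -> 9 lines: onhci afhsr awjjf seikv zgub acw pks vtjv tcc
Final line 5: zgub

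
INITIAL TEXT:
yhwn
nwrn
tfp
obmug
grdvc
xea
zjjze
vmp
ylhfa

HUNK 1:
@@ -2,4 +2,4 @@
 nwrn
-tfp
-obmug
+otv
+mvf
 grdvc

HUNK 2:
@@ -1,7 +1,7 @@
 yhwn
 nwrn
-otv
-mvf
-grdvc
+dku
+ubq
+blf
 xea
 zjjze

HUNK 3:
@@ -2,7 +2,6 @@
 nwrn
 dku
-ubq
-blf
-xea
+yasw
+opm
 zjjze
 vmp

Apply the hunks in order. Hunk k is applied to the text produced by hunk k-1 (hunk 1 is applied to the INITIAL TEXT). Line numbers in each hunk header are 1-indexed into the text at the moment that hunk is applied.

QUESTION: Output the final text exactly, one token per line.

Answer: yhwn
nwrn
dku
yasw
opm
zjjze
vmp
ylhfa

Derivation:
Hunk 1: at line 2 remove [tfp,obmug] add [otv,mvf] -> 9 lines: yhwn nwrn otv mvf grdvc xea zjjze vmp ylhfa
Hunk 2: at line 1 remove [otv,mvf,grdvc] add [dku,ubq,blf] -> 9 lines: yhwn nwrn dku ubq blf xea zjjze vmp ylhfa
Hunk 3: at line 2 remove [ubq,blf,xea] add [yasw,opm] -> 8 lines: yhwn nwrn dku yasw opm zjjze vmp ylhfa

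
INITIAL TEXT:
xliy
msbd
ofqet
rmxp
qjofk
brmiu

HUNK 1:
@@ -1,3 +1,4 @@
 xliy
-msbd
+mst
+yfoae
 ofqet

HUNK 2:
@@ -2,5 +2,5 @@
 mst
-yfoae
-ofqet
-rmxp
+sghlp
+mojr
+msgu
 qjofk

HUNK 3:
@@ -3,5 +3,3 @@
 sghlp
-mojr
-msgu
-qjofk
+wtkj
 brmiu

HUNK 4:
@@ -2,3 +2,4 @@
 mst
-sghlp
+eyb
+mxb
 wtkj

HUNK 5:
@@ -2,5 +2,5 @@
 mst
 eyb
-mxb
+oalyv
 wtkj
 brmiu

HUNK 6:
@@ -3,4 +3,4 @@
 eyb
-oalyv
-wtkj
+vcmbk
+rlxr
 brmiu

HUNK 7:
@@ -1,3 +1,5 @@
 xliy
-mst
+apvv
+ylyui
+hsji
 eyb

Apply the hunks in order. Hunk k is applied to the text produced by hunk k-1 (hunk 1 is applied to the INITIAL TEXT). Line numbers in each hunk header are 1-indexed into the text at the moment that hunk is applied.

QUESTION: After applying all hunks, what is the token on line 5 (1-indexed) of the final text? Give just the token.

Answer: eyb

Derivation:
Hunk 1: at line 1 remove [msbd] add [mst,yfoae] -> 7 lines: xliy mst yfoae ofqet rmxp qjofk brmiu
Hunk 2: at line 2 remove [yfoae,ofqet,rmxp] add [sghlp,mojr,msgu] -> 7 lines: xliy mst sghlp mojr msgu qjofk brmiu
Hunk 3: at line 3 remove [mojr,msgu,qjofk] add [wtkj] -> 5 lines: xliy mst sghlp wtkj brmiu
Hunk 4: at line 2 remove [sghlp] add [eyb,mxb] -> 6 lines: xliy mst eyb mxb wtkj brmiu
Hunk 5: at line 2 remove [mxb] add [oalyv] -> 6 lines: xliy mst eyb oalyv wtkj brmiu
Hunk 6: at line 3 remove [oalyv,wtkj] add [vcmbk,rlxr] -> 6 lines: xliy mst eyb vcmbk rlxr brmiu
Hunk 7: at line 1 remove [mst] add [apvv,ylyui,hsji] -> 8 lines: xliy apvv ylyui hsji eyb vcmbk rlxr brmiu
Final line 5: eyb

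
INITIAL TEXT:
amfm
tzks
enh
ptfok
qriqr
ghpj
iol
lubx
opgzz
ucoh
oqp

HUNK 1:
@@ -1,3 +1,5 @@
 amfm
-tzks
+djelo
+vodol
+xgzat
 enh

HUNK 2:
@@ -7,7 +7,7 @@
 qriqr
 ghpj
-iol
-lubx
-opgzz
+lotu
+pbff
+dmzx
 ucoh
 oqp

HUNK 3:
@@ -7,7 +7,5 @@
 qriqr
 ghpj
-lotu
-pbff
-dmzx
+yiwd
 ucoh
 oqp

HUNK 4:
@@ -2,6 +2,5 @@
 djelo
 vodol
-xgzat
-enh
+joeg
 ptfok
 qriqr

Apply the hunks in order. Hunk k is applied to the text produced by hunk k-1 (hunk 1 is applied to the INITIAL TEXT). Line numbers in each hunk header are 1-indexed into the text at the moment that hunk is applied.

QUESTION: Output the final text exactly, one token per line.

Hunk 1: at line 1 remove [tzks] add [djelo,vodol,xgzat] -> 13 lines: amfm djelo vodol xgzat enh ptfok qriqr ghpj iol lubx opgzz ucoh oqp
Hunk 2: at line 7 remove [iol,lubx,opgzz] add [lotu,pbff,dmzx] -> 13 lines: amfm djelo vodol xgzat enh ptfok qriqr ghpj lotu pbff dmzx ucoh oqp
Hunk 3: at line 7 remove [lotu,pbff,dmzx] add [yiwd] -> 11 lines: amfm djelo vodol xgzat enh ptfok qriqr ghpj yiwd ucoh oqp
Hunk 4: at line 2 remove [xgzat,enh] add [joeg] -> 10 lines: amfm djelo vodol joeg ptfok qriqr ghpj yiwd ucoh oqp

Answer: amfm
djelo
vodol
joeg
ptfok
qriqr
ghpj
yiwd
ucoh
oqp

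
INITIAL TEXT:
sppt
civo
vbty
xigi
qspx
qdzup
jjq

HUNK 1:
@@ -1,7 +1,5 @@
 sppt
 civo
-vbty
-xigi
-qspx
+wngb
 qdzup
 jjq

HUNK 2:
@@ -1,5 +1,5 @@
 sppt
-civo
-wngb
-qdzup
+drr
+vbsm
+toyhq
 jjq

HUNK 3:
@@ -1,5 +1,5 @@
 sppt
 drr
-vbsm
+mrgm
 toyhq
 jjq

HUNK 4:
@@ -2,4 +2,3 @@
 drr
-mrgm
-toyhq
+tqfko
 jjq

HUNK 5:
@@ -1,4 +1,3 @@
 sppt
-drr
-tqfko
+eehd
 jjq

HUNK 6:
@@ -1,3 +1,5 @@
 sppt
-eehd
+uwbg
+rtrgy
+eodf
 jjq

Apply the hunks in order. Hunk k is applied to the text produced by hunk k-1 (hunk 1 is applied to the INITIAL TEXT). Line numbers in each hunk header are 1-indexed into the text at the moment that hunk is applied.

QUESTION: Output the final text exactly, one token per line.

Hunk 1: at line 1 remove [vbty,xigi,qspx] add [wngb] -> 5 lines: sppt civo wngb qdzup jjq
Hunk 2: at line 1 remove [civo,wngb,qdzup] add [drr,vbsm,toyhq] -> 5 lines: sppt drr vbsm toyhq jjq
Hunk 3: at line 1 remove [vbsm] add [mrgm] -> 5 lines: sppt drr mrgm toyhq jjq
Hunk 4: at line 2 remove [mrgm,toyhq] add [tqfko] -> 4 lines: sppt drr tqfko jjq
Hunk 5: at line 1 remove [drr,tqfko] add [eehd] -> 3 lines: sppt eehd jjq
Hunk 6: at line 1 remove [eehd] add [uwbg,rtrgy,eodf] -> 5 lines: sppt uwbg rtrgy eodf jjq

Answer: sppt
uwbg
rtrgy
eodf
jjq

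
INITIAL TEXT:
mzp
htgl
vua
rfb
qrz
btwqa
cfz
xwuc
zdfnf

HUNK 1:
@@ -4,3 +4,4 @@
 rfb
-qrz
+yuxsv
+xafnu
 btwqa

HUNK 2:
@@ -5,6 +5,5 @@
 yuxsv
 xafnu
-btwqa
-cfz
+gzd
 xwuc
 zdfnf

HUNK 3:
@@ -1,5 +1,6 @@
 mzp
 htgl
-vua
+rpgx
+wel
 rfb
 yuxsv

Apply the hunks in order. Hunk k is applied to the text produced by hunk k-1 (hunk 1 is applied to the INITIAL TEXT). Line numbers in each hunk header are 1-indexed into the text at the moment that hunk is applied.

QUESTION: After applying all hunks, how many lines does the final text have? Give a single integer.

Answer: 10

Derivation:
Hunk 1: at line 4 remove [qrz] add [yuxsv,xafnu] -> 10 lines: mzp htgl vua rfb yuxsv xafnu btwqa cfz xwuc zdfnf
Hunk 2: at line 5 remove [btwqa,cfz] add [gzd] -> 9 lines: mzp htgl vua rfb yuxsv xafnu gzd xwuc zdfnf
Hunk 3: at line 1 remove [vua] add [rpgx,wel] -> 10 lines: mzp htgl rpgx wel rfb yuxsv xafnu gzd xwuc zdfnf
Final line count: 10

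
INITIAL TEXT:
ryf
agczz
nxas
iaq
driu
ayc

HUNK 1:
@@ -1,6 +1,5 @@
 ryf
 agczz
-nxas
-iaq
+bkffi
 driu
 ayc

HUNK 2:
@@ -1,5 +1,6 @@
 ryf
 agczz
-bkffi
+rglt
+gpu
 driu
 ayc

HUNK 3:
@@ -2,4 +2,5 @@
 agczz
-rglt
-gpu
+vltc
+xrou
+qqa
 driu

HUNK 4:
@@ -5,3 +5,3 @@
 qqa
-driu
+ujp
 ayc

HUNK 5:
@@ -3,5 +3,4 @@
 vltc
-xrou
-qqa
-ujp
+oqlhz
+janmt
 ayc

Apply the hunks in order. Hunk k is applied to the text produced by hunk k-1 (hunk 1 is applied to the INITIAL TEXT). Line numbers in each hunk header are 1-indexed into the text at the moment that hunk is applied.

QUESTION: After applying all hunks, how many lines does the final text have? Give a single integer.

Answer: 6

Derivation:
Hunk 1: at line 1 remove [nxas,iaq] add [bkffi] -> 5 lines: ryf agczz bkffi driu ayc
Hunk 2: at line 1 remove [bkffi] add [rglt,gpu] -> 6 lines: ryf agczz rglt gpu driu ayc
Hunk 3: at line 2 remove [rglt,gpu] add [vltc,xrou,qqa] -> 7 lines: ryf agczz vltc xrou qqa driu ayc
Hunk 4: at line 5 remove [driu] add [ujp] -> 7 lines: ryf agczz vltc xrou qqa ujp ayc
Hunk 5: at line 3 remove [xrou,qqa,ujp] add [oqlhz,janmt] -> 6 lines: ryf agczz vltc oqlhz janmt ayc
Final line count: 6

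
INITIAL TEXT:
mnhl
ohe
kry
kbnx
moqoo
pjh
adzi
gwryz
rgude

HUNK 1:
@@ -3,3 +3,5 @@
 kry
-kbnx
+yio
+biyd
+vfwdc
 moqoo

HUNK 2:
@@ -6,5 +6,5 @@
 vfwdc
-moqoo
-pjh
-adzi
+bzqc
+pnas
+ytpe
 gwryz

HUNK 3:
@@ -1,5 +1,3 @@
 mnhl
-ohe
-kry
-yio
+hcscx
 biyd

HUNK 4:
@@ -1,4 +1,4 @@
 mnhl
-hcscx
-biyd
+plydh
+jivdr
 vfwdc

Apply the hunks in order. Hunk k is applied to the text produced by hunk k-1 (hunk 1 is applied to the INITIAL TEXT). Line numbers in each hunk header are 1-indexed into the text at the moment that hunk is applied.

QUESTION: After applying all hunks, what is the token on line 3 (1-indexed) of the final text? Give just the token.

Hunk 1: at line 3 remove [kbnx] add [yio,biyd,vfwdc] -> 11 lines: mnhl ohe kry yio biyd vfwdc moqoo pjh adzi gwryz rgude
Hunk 2: at line 6 remove [moqoo,pjh,adzi] add [bzqc,pnas,ytpe] -> 11 lines: mnhl ohe kry yio biyd vfwdc bzqc pnas ytpe gwryz rgude
Hunk 3: at line 1 remove [ohe,kry,yio] add [hcscx] -> 9 lines: mnhl hcscx biyd vfwdc bzqc pnas ytpe gwryz rgude
Hunk 4: at line 1 remove [hcscx,biyd] add [plydh,jivdr] -> 9 lines: mnhl plydh jivdr vfwdc bzqc pnas ytpe gwryz rgude
Final line 3: jivdr

Answer: jivdr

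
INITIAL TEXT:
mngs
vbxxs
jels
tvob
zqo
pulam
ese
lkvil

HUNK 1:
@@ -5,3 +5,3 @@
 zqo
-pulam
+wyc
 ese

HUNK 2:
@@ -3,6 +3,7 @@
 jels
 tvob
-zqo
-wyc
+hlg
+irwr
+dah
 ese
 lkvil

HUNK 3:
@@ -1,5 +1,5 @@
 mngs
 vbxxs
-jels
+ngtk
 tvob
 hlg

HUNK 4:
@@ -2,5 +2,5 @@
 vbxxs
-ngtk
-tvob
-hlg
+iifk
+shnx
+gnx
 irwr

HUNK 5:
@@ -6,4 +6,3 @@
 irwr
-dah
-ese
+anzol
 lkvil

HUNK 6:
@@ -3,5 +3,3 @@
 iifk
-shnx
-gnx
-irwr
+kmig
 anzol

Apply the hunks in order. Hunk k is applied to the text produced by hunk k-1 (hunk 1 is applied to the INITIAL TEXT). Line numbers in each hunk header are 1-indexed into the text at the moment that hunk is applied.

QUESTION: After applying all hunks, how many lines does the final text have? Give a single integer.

Answer: 6

Derivation:
Hunk 1: at line 5 remove [pulam] add [wyc] -> 8 lines: mngs vbxxs jels tvob zqo wyc ese lkvil
Hunk 2: at line 3 remove [zqo,wyc] add [hlg,irwr,dah] -> 9 lines: mngs vbxxs jels tvob hlg irwr dah ese lkvil
Hunk 3: at line 1 remove [jels] add [ngtk] -> 9 lines: mngs vbxxs ngtk tvob hlg irwr dah ese lkvil
Hunk 4: at line 2 remove [ngtk,tvob,hlg] add [iifk,shnx,gnx] -> 9 lines: mngs vbxxs iifk shnx gnx irwr dah ese lkvil
Hunk 5: at line 6 remove [dah,ese] add [anzol] -> 8 lines: mngs vbxxs iifk shnx gnx irwr anzol lkvil
Hunk 6: at line 3 remove [shnx,gnx,irwr] add [kmig] -> 6 lines: mngs vbxxs iifk kmig anzol lkvil
Final line count: 6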